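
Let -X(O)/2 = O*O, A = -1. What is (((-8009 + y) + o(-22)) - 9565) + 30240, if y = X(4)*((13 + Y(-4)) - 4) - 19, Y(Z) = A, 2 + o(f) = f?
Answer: 12367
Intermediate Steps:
o(f) = -2 + f
Y(Z) = -1
X(O) = -2*O**2 (X(O) = -2*O*O = -2*O**2)
y = -275 (y = (-2*4**2)*((13 - 1) - 4) - 19 = (-2*16)*(12 - 4) - 19 = -32*8 - 19 = -256 - 19 = -275)
(((-8009 + y) + o(-22)) - 9565) + 30240 = (((-8009 - 275) + (-2 - 22)) - 9565) + 30240 = ((-8284 - 24) - 9565) + 30240 = (-8308 - 9565) + 30240 = -17873 + 30240 = 12367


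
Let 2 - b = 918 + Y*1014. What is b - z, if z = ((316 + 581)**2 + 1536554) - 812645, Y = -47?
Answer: -1481776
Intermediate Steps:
z = 1528518 (z = (897**2 + 1536554) - 812645 = (804609 + 1536554) - 812645 = 2341163 - 812645 = 1528518)
b = 46742 (b = 2 - (918 - 47*1014) = 2 - (918 - 47658) = 2 - 1*(-46740) = 2 + 46740 = 46742)
b - z = 46742 - 1*1528518 = 46742 - 1528518 = -1481776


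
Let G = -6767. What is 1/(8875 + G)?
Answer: 1/2108 ≈ 0.00047438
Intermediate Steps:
1/(8875 + G) = 1/(8875 - 6767) = 1/2108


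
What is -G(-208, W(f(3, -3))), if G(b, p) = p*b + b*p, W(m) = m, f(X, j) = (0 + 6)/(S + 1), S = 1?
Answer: 1248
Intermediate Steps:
f(X, j) = 3 (f(X, j) = (0 + 6)/(1 + 1) = 6/2 = 6*(½) = 3)
G(b, p) = 2*b*p (G(b, p) = b*p + b*p = 2*b*p)
-G(-208, W(f(3, -3))) = -2*(-208)*3 = -1*(-1248) = 1248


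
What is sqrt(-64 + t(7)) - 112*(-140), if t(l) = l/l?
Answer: 15680 + 3*I*sqrt(7) ≈ 15680.0 + 7.9373*I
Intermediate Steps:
t(l) = 1
sqrt(-64 + t(7)) - 112*(-140) = sqrt(-64 + 1) - 112*(-140) = sqrt(-63) + 15680 = 3*I*sqrt(7) + 15680 = 15680 + 3*I*sqrt(7)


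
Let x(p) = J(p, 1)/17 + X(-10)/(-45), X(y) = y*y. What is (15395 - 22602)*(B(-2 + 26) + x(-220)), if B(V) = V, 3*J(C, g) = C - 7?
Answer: -19105757/153 ≈ -1.2487e+5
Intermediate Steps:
J(C, g) = -7/3 + C/3 (J(C, g) = (C - 7)/3 = (-7 + C)/3 = -7/3 + C/3)
X(y) = y²
x(p) = -361/153 + p/51 (x(p) = (-7/3 + p/3)/17 + (-10)²/(-45) = (-7/3 + p/3)*(1/17) + 100*(-1/45) = (-7/51 + p/51) - 20/9 = -361/153 + p/51)
(15395 - 22602)*(B(-2 + 26) + x(-220)) = (15395 - 22602)*((-2 + 26) + (-361/153 + (1/51)*(-220))) = -7207*(24 + (-361/153 - 220/51)) = -7207*(24 - 1021/153) = -7207*2651/153 = -19105757/153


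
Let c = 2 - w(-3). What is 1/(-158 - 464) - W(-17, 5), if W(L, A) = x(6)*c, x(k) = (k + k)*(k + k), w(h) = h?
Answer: -447841/622 ≈ -720.00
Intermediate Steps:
x(k) = 4*k**2 (x(k) = (2*k)*(2*k) = 4*k**2)
c = 5 (c = 2 - 1*(-3) = 2 + 3 = 5)
W(L, A) = 720 (W(L, A) = (4*6**2)*5 = (4*36)*5 = 144*5 = 720)
1/(-158 - 464) - W(-17, 5) = 1/(-158 - 464) - 1*720 = 1/(-622) - 720 = -1/622 - 720 = -447841/622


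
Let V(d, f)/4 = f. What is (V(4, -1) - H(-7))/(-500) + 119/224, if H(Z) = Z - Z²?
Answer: 1709/4000 ≈ 0.42725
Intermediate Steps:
V(d, f) = 4*f
(V(4, -1) - H(-7))/(-500) + 119/224 = (4*(-1) - (-7)*(1 - 1*(-7)))/(-500) + 119/224 = (-4 - (-7)*(1 + 7))*(-1/500) + 119*(1/224) = (-4 - (-7)*8)*(-1/500) + 17/32 = (-4 - 1*(-56))*(-1/500) + 17/32 = (-4 + 56)*(-1/500) + 17/32 = 52*(-1/500) + 17/32 = -13/125 + 17/32 = 1709/4000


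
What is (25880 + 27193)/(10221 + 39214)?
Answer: 53073/49435 ≈ 1.0736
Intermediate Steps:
(25880 + 27193)/(10221 + 39214) = 53073/49435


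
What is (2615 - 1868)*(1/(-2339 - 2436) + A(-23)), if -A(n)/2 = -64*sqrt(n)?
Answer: -747/4775 + 95616*I*sqrt(23) ≈ -0.15644 + 4.5856e+5*I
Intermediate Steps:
A(n) = 128*sqrt(n) (A(n) = -(-128)*sqrt(n) = 128*sqrt(n))
(2615 - 1868)*(1/(-2339 - 2436) + A(-23)) = (2615 - 1868)*(1/(-2339 - 2436) + 128*sqrt(-23)) = 747*(1/(-4775) + 128*(I*sqrt(23))) = 747*(-1/4775 + 128*I*sqrt(23)) = -747/4775 + 95616*I*sqrt(23)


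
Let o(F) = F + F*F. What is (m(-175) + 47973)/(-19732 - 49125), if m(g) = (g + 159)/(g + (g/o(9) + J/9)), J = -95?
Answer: -17989907/25821375 ≈ -0.69671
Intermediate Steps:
o(F) = F + F**2
m(g) = (159 + g)/(-95/9 + 91*g/90) (m(g) = (g + 159)/(g + (g/((9*(1 + 9))) - 95/9)) = (159 + g)/(g + (g/((9*10)) - 95*1/9)) = (159 + g)/(g + (g/90 - 95/9)) = (159 + g)/(g + (-95/9 + g/90)) = (159 + g)/(-95/9 + 91*g/90))
(m(-175) + 47973)/(-19732 - 49125) = (90*(159 - 175)/(-950 + 91*(-175)) + 47973)/(-19732 - 49125) = (90*(-16)/(-950 - 15925) + 47973)/(-68857) = (90*(-16)/(-16875) + 47973)*(-1/68857) = (90*(-1/16875)*(-16) + 47973)*(-1/68857) = (32/375 + 47973)*(-1/68857) = (17989907/375)*(-1/68857) = -17989907/25821375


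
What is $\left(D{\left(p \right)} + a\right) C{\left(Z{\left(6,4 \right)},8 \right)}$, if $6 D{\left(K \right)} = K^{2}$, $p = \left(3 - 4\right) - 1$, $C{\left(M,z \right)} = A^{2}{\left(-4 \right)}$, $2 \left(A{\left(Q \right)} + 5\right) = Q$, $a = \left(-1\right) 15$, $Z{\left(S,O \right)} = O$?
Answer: $- \frac{2107}{3} \approx -702.33$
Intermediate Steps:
$a = -15$
$A{\left(Q \right)} = -5 + \frac{Q}{2}$
$C{\left(M,z \right)} = 49$ ($C{\left(M,z \right)} = \left(-5 + \frac{1}{2} \left(-4\right)\right)^{2} = \left(-5 - 2\right)^{2} = \left(-7\right)^{2} = 49$)
$p = -2$ ($p = -1 - 1 = -2$)
$D{\left(K \right)} = \frac{K^{2}}{6}$
$\left(D{\left(p \right)} + a\right) C{\left(Z{\left(6,4 \right)},8 \right)} = \left(\frac{\left(-2\right)^{2}}{6} - 15\right) 49 = \left(\frac{1}{6} \cdot 4 - 15\right) 49 = \left(\frac{2}{3} - 15\right) 49 = \left(- \frac{43}{3}\right) 49 = - \frac{2107}{3}$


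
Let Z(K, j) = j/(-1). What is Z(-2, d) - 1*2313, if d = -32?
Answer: -2281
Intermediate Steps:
Z(K, j) = -j (Z(K, j) = j*(-1) = -j)
Z(-2, d) - 1*2313 = -1*(-32) - 1*2313 = 32 - 2313 = -2281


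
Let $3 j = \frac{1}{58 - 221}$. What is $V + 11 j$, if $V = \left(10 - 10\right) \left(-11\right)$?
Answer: $- \frac{11}{489} \approx -0.022495$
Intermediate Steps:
$j = - \frac{1}{489}$ ($j = \frac{1}{3 \left(58 - 221\right)} = \frac{1}{3 \left(-163\right)} = \frac{1}{3} \left(- \frac{1}{163}\right) = - \frac{1}{489} \approx -0.002045$)
$V = 0$ ($V = 0 \left(-11\right) = 0$)
$V + 11 j = 0 + 11 \left(- \frac{1}{489}\right) = 0 - \frac{11}{489} = - \frac{11}{489}$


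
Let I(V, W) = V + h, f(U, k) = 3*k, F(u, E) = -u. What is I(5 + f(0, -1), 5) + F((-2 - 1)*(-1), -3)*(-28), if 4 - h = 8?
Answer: 82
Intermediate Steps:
h = -4 (h = 4 - 1*8 = 4 - 8 = -4)
I(V, W) = -4 + V (I(V, W) = V - 4 = -4 + V)
I(5 + f(0, -1), 5) + F((-2 - 1)*(-1), -3)*(-28) = (-4 + (5 + 3*(-1))) - (-2 - 1)*(-1)*(-28) = (-4 + (5 - 3)) - (-3)*(-1)*(-28) = (-4 + 2) - 1*3*(-28) = -2 - 3*(-28) = -2 + 84 = 82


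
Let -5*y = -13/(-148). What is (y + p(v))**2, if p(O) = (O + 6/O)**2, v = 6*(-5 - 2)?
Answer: 4147084758966769/1314787600 ≈ 3.1542e+6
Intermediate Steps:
v = -42 (v = 6*(-7) = -42)
y = -13/740 (y = -(-13)/(5*(-148)) = -(-13)*(-1)/(5*148) = -1/5*13/148 = -13/740 ≈ -0.017568)
(y + p(v))**2 = (-13/740 + (6 + (-42)**2)**2/(-42)**2)**2 = (-13/740 + (6 + 1764)**2/1764)**2 = (-13/740 + (1/1764)*1770**2)**2 = (-13/740 + (1/1764)*3132900)**2 = (-13/740 + 87025/49)**2 = (64397863/36260)**2 = 4147084758966769/1314787600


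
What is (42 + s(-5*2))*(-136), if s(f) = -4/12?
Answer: -17000/3 ≈ -5666.7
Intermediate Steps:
s(f) = -1/3 (s(f) = -4*1/12 = -1/3)
(42 + s(-5*2))*(-136) = (42 - 1/3)*(-136) = (125/3)*(-136) = -17000/3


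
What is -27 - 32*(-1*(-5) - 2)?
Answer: -123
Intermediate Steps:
-27 - 32*(-1*(-5) - 2) = -27 - 32*(5 - 2) = -27 - 32*3 = -27 - 96 = -123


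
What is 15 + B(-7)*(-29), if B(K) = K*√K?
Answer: 15 + 203*I*√7 ≈ 15.0 + 537.09*I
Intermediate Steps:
B(K) = K^(3/2)
15 + B(-7)*(-29) = 15 + (-7)^(3/2)*(-29) = 15 - 7*I*√7*(-29) = 15 + 203*I*√7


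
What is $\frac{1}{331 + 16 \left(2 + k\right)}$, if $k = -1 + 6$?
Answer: $\frac{1}{443} \approx 0.0022573$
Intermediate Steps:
$k = 5$
$\frac{1}{331 + 16 \left(2 + k\right)} = \frac{1}{331 + 16 \left(2 + 5\right)} = \frac{1}{331 + 16 \cdot 7} = \frac{1}{331 + 112} = \frac{1}{443}$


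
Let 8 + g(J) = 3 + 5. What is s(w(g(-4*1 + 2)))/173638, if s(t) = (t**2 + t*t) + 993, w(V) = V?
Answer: 993/173638 ≈ 0.0057188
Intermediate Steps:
g(J) = 0 (g(J) = -8 + (3 + 5) = -8 + 8 = 0)
s(t) = 993 + 2*t**2 (s(t) = (t**2 + t**2) + 993 = 2*t**2 + 993 = 993 + 2*t**2)
s(w(g(-4*1 + 2)))/173638 = (993 + 2*0**2)/173638 = (993 + 2*0)*(1/173638) = (993 + 0)*(1/173638) = 993*(1/173638) = 993/173638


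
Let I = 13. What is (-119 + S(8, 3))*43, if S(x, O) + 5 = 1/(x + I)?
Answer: -111929/21 ≈ -5330.0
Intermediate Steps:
S(x, O) = -5 + 1/(13 + x) (S(x, O) = -5 + 1/(x + 13) = -5 + 1/(13 + x))
(-119 + S(8, 3))*43 = (-119 + (-64 - 5*8)/(13 + 8))*43 = (-119 + (-64 - 40)/21)*43 = (-119 + (1/21)*(-104))*43 = (-119 - 104/21)*43 = -2603/21*43 = -111929/21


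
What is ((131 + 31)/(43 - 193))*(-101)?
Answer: 2727/25 ≈ 109.08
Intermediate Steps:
((131 + 31)/(43 - 193))*(-101) = (162/(-150))*(-101) = (162*(-1/150))*(-101) = -27/25*(-101) = 2727/25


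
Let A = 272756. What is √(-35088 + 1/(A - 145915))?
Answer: I*√564518174964887/126841 ≈ 187.32*I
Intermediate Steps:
√(-35088 + 1/(A - 145915)) = √(-35088 + 1/(272756 - 145915)) = √(-35088 + 1/126841) = √(-4450597007/126841) = I*√564518174964887/126841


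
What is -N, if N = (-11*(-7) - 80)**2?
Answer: -9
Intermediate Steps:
N = 9 (N = (77 - 80)**2 = (-3)**2 = 9)
-N = -1*9 = -9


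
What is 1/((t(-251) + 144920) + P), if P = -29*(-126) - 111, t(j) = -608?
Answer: 1/147855 ≈ 6.7634e-6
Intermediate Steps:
P = 3543 (P = 3654 - 111 = 3543)
1/((t(-251) + 144920) + P) = 1/((-608 + 144920) + 3543) = 1/(144312 + 3543) = 1/147855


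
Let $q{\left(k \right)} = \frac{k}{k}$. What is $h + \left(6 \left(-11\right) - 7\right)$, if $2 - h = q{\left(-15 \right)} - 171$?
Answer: $99$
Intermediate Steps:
$q{\left(k \right)} = 1$
$h = 172$ ($h = 2 - \left(1 - 171\right) = 2 - -170 = 2 + 170 = 172$)
$h + \left(6 \left(-11\right) - 7\right) = 172 + \left(6 \left(-11\right) - 7\right) = 172 - 73 = 99$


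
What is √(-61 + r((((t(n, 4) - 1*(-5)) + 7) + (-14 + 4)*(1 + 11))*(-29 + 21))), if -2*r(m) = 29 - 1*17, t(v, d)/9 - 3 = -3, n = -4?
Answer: I*√67 ≈ 8.1853*I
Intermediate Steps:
t(v, d) = 0 (t(v, d) = 27 + 9*(-3) = 27 - 27 = 0)
r(m) = -6 (r(m) = -(29 - 1*17)/2 = -(29 - 17)/2 = -½*12 = -6)
√(-61 + r((((t(n, 4) - 1*(-5)) + 7) + (-14 + 4)*(1 + 11))*(-29 + 21))) = √(-61 - 6) = √(-67) = I*√67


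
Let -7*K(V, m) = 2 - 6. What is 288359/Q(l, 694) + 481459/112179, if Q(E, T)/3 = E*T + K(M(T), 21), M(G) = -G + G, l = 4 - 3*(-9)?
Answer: 147986944927/16894381758 ≈ 8.7595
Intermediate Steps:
l = 31 (l = 4 + 27 = 31)
M(G) = 0
K(V, m) = 4/7 (K(V, m) = -(2 - 6)/7 = -⅐*(-4) = 4/7)
Q(E, T) = 12/7 + 3*E*T (Q(E, T) = 3*(E*T + 4/7) = 3*(4/7 + E*T) = 12/7 + 3*E*T)
288359/Q(l, 694) + 481459/112179 = 288359/(12/7 + 3*31*694) + 481459/112179 = 288359/(12/7 + 64542) + 481459*(1/112179) = 288359/(451806/7) + 481459/112179 = 288359*(7/451806) + 481459/112179 = 2018513/451806 + 481459/112179 = 147986944927/16894381758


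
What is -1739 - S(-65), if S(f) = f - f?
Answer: -1739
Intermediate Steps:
S(f) = 0
-1739 - S(-65) = -1739 - 1*0 = -1739 + 0 = -1739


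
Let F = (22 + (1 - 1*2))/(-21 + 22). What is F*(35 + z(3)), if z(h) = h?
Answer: 798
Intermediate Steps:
F = 21 (F = (22 + (1 - 2))/1 = (22 - 1)*1 = 21*1 = 21)
F*(35 + z(3)) = 21*(35 + 3) = 21*38 = 798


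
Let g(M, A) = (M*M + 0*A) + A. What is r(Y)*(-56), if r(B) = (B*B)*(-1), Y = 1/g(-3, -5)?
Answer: 7/2 ≈ 3.5000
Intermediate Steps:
g(M, A) = A + M² (g(M, A) = (M² + 0) + A = M² + A = A + M²)
Y = ¼ (Y = 1/(-5 + (-3)²) = 1/(-5 + 9) = 1/4 = ¼ ≈ 0.25000)
r(B) = -B² (r(B) = B²*(-1) = -B²)
r(Y)*(-56) = -(¼)²*(-56) = -1*1/16*(-56) = -1/16*(-56) = 7/2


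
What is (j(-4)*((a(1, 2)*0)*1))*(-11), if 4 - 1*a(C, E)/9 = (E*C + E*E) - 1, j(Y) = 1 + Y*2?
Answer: 0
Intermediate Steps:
j(Y) = 1 + 2*Y
a(C, E) = 45 - 9*E² - 9*C*E (a(C, E) = 36 - 9*((E*C + E*E) - 1) = 36 - 9*((C*E + E²) - 1) = 36 - 9*((E² + C*E) - 1) = 36 - 9*(-1 + E² + C*E) = 36 + (9 - 9*E² - 9*C*E) = 45 - 9*E² - 9*C*E)
(j(-4)*((a(1, 2)*0)*1))*(-11) = ((1 + 2*(-4))*(((45 - 9*2² - 9*1*2)*0)*1))*(-11) = ((1 - 8)*(((45 - 9*4 - 18)*0)*1))*(-11) = -7*(45 - 36 - 18)*0*(-11) = -7*(-9*0)*(-11) = -0*(-11) = -7*0*(-11) = 0*(-11) = 0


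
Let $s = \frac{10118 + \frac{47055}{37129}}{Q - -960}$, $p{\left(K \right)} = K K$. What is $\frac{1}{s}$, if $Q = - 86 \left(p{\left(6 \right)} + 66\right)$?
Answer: $- \frac{290051748}{375718277} \approx -0.77199$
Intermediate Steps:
$p{\left(K \right)} = K^{2}$
$Q = -8772$ ($Q = - 86 \left(6^{2} + 66\right) = - 86 \left(36 + 66\right) = \left(-86\right) 102 = -8772$)
$s = - \frac{375718277}{290051748}$ ($s = \frac{10118 + \frac{47055}{37129}}{-8772 - -960} = \frac{10118 + 47055 \cdot \frac{1}{37129}}{-8772 + 960} = \frac{10118 + \frac{47055}{37129}}{-7812} = \frac{375718277}{37129} \left(- \frac{1}{7812}\right) = - \frac{375718277}{290051748} \approx -1.2953$)
$\frac{1}{s} = \frac{1}{- \frac{375718277}{290051748}} = - \frac{290051748}{375718277}$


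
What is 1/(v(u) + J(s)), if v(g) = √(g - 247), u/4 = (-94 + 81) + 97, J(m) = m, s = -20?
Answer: -20/311 - √89/311 ≈ -0.094643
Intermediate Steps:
u = 336 (u = 4*((-94 + 81) + 97) = 4*(-13 + 97) = 4*84 = 336)
v(g) = √(-247 + g)
1/(v(u) + J(s)) = 1/(√(-247 + 336) - 20) = 1/(√89 - 20) = 1/(-20 + √89)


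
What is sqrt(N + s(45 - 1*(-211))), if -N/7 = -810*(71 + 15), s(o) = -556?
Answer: 2*sqrt(121766) ≈ 697.90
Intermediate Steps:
N = 487620 (N = -(-5670)*(71 + 15) = -(-5670)*86 = -7*(-69660) = 487620)
sqrt(N + s(45 - 1*(-211))) = sqrt(487620 - 556) = sqrt(487064) = 2*sqrt(121766)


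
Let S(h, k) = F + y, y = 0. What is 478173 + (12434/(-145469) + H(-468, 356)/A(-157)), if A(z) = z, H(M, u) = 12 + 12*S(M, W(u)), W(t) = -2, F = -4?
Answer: 10920820942255/22838633 ≈ 4.7817e+5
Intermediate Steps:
S(h, k) = -4 (S(h, k) = -4 + 0 = -4)
H(M, u) = -36 (H(M, u) = 12 + 12*(-4) = 12 - 48 = -36)
478173 + (12434/(-145469) + H(-468, 356)/A(-157)) = 478173 + (12434/(-145469) - 36/(-157)) = 478173 + (12434*(-1/145469) - 36*(-1/157)) = 478173 + (-12434/145469 + 36/157) = 478173 + 3284746/22838633 = 10920820942255/22838633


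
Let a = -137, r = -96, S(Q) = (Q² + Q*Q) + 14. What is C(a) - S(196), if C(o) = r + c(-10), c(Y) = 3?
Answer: -76939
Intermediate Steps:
S(Q) = 14 + 2*Q² (S(Q) = (Q² + Q²) + 14 = 2*Q² + 14 = 14 + 2*Q²)
C(o) = -93 (C(o) = -96 + 3 = -93)
C(a) - S(196) = -93 - (14 + 2*196²) = -93 - (14 + 2*38416) = -93 - (14 + 76832) = -93 - 1*76846 = -93 - 76846 = -76939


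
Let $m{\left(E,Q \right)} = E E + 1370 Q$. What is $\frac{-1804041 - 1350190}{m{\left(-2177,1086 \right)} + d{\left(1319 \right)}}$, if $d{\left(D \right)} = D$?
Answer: $- \frac{3154231}{6228468} \approx -0.50642$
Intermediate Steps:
$m{\left(E,Q \right)} = E^{2} + 1370 Q$
$\frac{-1804041 - 1350190}{m{\left(-2177,1086 \right)} + d{\left(1319 \right)}} = \frac{-1804041 - 1350190}{\left(\left(-2177\right)^{2} + 1370 \cdot 1086\right) + 1319} = - \frac{3154231}{\left(4739329 + 1487820\right) + 1319} = - \frac{3154231}{6227149 + 1319} = - \frac{3154231}{6228468}$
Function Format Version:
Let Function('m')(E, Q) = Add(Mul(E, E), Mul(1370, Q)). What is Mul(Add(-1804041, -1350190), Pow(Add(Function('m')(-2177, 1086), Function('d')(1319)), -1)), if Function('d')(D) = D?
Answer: Rational(-3154231, 6228468) ≈ -0.50642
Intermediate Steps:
Function('m')(E, Q) = Add(Pow(E, 2), Mul(1370, Q))
Mul(Add(-1804041, -1350190), Pow(Add(Function('m')(-2177, 1086), Function('d')(1319)), -1)) = Mul(Add(-1804041, -1350190), Pow(Add(Add(Pow(-2177, 2), Mul(1370, 1086)), 1319), -1)) = Mul(-3154231, Pow(Add(Add(4739329, 1487820), 1319), -1)) = Mul(-3154231, Pow(Add(6227149, 1319), -1)) = Mul(-3154231, Pow(6228468, -1)) = Mul(-3154231, Rational(1, 6228468)) = Rational(-3154231, 6228468)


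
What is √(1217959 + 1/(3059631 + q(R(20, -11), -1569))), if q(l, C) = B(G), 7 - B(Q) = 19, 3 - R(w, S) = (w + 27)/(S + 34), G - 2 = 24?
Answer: √11401641129843726018/3059619 ≈ 1103.6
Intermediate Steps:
G = 26 (G = 2 + 24 = 26)
R(w, S) = 3 - (27 + w)/(34 + S) (R(w, S) = 3 - (w + 27)/(S + 34) = 3 - (27 + w)/(34 + S))
B(Q) = -12 (B(Q) = 7 - 1*19 = 7 - 19 = -12)
q(l, C) = -12
√(1217959 + 1/(3059631 + q(R(20, -11), -1569))) = √(1217959 + 1/(3059631 - 12)) = √(1217959 + 1/3059619) = √(3726490497622/3059619) = √11401641129843726018/3059619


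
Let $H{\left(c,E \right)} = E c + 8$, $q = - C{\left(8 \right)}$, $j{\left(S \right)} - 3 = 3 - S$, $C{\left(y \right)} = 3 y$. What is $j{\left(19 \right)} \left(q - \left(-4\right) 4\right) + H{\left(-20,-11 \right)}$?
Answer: $332$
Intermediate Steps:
$j{\left(S \right)} = 6 - S$ ($j{\left(S \right)} = 3 - \left(-3 + S\right) = 6 - S$)
$q = -24$ ($q = - 3 \cdot 8 = \left(-1\right) 24 = -24$)
$H{\left(c,E \right)} = 8 + E c$
$j{\left(19 \right)} \left(q - \left(-4\right) 4\right) + H{\left(-20,-11 \right)} = \left(6 - 19\right) \left(-24 - \left(-4\right) 4\right) + \left(8 - -220\right) = \left(6 - 19\right) \left(-24 - -16\right) + \left(8 + 220\right) = - 13 \left(-24 + 16\right) + 228 = \left(-13\right) \left(-8\right) + 228 = 104 + 228 = 332$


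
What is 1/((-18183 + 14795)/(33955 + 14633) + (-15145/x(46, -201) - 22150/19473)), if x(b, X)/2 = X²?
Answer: -2123642931318/2961706819573 ≈ -0.71703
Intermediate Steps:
x(b, X) = 2*X²
1/((-18183 + 14795)/(33955 + 14633) + (-15145/x(46, -201) - 22150/19473)) = 1/((-18183 + 14795)/(33955 + 14633) + (-15145/(2*(-201)²) - 22150/19473)) = 1/(-3388/48588 + (-15145/(2*40401) - 22150*1/19473)) = 1/(-3388*1/48588 + (-15145/80802 - 22150/19473)) = 1/(-847/12147 + (-15145*1/80802 - 22150/19473)) = 1/(-847/12147 + (-15145/80802 - 22150/19473)) = 1/(-847/12147 - 694894295/524485782) = 1/(-2961706819573/2123642931318) = -2123642931318/2961706819573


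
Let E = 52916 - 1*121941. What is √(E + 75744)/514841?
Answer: √6719/514841 ≈ 0.00015921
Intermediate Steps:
E = -69025 (E = 52916 - 121941 = -69025)
√(E + 75744)/514841 = √(-69025 + 75744)/514841 = √6719*(1/514841) = √6719/514841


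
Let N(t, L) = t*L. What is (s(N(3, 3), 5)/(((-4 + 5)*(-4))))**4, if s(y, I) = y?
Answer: 6561/256 ≈ 25.629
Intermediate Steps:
N(t, L) = L*t
(s(N(3, 3), 5)/(((-4 + 5)*(-4))))**4 = ((3*3)/(((-4 + 5)*(-4))))**4 = (9/((1*(-4))))**4 = (9/(-4))**4 = (9*(-1/4))**4 = (-9/4)**4 = 6561/256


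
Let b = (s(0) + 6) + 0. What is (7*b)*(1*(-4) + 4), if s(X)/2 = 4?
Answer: 0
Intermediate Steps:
s(X) = 8 (s(X) = 2*4 = 8)
b = 14 (b = (8 + 6) + 0 = 14 + 0 = 14)
(7*b)*(1*(-4) + 4) = (7*14)*(1*(-4) + 4) = 98*(-4 + 4) = 98*0 = 0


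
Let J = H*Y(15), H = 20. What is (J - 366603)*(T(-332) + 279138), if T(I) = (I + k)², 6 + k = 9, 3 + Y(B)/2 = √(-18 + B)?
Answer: -142060789017 + 15495160*I*√3 ≈ -1.4206e+11 + 2.6838e+7*I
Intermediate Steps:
Y(B) = -6 + 2*√(-18 + B)
k = 3 (k = -6 + 9 = 3)
T(I) = (3 + I)² (T(I) = (I + 3)² = (3 + I)²)
J = -120 + 40*I*√3 (J = 20*(-6 + 2*√(-18 + 15)) = 20*(-6 + 2*√(-3)) = 20*(-6 + 2*(I*√3)) = 20*(-6 + 2*I*√3) = -120 + 40*I*√3 ≈ -120.0 + 69.282*I)
(J - 366603)*(T(-332) + 279138) = ((-120 + 40*I*√3) - 366603)*((3 - 332)² + 279138) = (-366723 + 40*I*√3)*((-329)² + 279138) = (-366723 + 40*I*√3)*(108241 + 279138) = (-366723 + 40*I*√3)*387379 = -142060789017 + 15495160*I*√3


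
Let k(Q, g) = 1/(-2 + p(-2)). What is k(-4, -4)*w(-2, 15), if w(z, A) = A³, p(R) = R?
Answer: -3375/4 ≈ -843.75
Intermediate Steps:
k(Q, g) = -¼ (k(Q, g) = 1/(-2 - 2) = 1/(-4) = -¼)
k(-4, -4)*w(-2, 15) = -¼*15³ = -¼*3375 = -3375/4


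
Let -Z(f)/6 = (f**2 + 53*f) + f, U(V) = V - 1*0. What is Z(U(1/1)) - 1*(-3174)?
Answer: 2844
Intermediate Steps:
U(V) = V (U(V) = V + 0 = V)
Z(f) = -324*f - 6*f**2 (Z(f) = -6*((f**2 + 53*f) + f) = -6*(f**2 + 54*f) = -324*f - 6*f**2)
Z(U(1/1)) - 1*(-3174) = -6*(54 + 1/1)/1 - 1*(-3174) = -6*1*(54 + 1) + 3174 = -6*1*55 + 3174 = -330 + 3174 = 2844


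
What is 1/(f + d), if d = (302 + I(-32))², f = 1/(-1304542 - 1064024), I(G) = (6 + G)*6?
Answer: 2368566/50488352855 ≈ 4.6913e-5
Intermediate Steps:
I(G) = 36 + 6*G
f = -1/2368566 (f = 1/(-2368566) = -1/2368566 ≈ -4.2220e-7)
d = 21316 (d = (302 + (36 + 6*(-32)))² = (302 + (36 - 192))² = (302 - 156)² = 146² = 21316)
1/(f + d) = 1/(-1/2368566 + 21316) = 1/(50488352855/2368566) = 2368566/50488352855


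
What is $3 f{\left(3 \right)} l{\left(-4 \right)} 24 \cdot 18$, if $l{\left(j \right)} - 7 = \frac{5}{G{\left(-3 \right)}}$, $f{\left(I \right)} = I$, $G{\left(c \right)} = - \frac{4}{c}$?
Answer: $41796$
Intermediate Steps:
$l{\left(j \right)} = \frac{43}{4}$ ($l{\left(j \right)} = 7 + \frac{5}{\left(-4\right) \frac{1}{-3}} = 7 + \frac{5}{\left(-4\right) \left(- \frac{1}{3}\right)} = 7 + \frac{5}{\frac{4}{3}} = 7 + 5 \cdot \frac{3}{4} = 7 + \frac{15}{4} = \frac{43}{4}$)
$3 f{\left(3 \right)} l{\left(-4 \right)} 24 \cdot 18 = 3 \cdot 3 \cdot \frac{43}{4} \cdot 24 \cdot 18 = 9 \cdot \frac{43}{4} \cdot 24 \cdot 18 = \frac{387}{4} \cdot 24 \cdot 18 = 2322 \cdot 18 = 41796$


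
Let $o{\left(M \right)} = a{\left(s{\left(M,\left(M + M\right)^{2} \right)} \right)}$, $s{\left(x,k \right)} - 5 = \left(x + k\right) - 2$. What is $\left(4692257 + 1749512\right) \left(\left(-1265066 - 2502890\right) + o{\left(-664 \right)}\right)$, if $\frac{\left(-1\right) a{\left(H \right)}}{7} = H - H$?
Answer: $-24272302154164$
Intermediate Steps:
$s{\left(x,k \right)} = 3 + k + x$ ($s{\left(x,k \right)} = 5 - \left(2 - k - x\right) = 5 + \left(-2 + k + x\right) = 3 + k + x$)
$a{\left(H \right)} = 0$ ($a{\left(H \right)} = - 7 \left(H - H\right) = \left(-7\right) 0 = 0$)
$o{\left(M \right)} = 0$
$\left(4692257 + 1749512\right) \left(\left(-1265066 - 2502890\right) + o{\left(-664 \right)}\right) = \left(4692257 + 1749512\right) \left(\left(-1265066 - 2502890\right) + 0\right) = 6441769 \left(-3767956 + 0\right) = 6441769 \left(-3767956\right) = -24272302154164$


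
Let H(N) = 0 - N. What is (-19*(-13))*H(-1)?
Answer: 247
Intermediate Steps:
H(N) = -N
(-19*(-13))*H(-1) = (-19*(-13))*(-1*(-1)) = 247*1 = 247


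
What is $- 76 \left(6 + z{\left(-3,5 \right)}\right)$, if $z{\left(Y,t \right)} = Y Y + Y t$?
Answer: $0$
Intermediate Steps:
$z{\left(Y,t \right)} = Y^{2} + Y t$
$- 76 \left(6 + z{\left(-3,5 \right)}\right) = - 76 \left(6 - 3 \left(-3 + 5\right)\right) = - 76 \left(6 - 6\right) = \left(-76\right) 0 = 0$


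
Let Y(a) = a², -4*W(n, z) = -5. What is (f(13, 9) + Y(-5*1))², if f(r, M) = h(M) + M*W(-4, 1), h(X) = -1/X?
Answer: 1692601/1296 ≈ 1306.0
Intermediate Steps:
W(n, z) = 5/4 (W(n, z) = -¼*(-5) = 5/4)
f(r, M) = -1/M + 5*M/4 (f(r, M) = -1/M + M*(5/4) = -1/M + 5*M/4)
(f(13, 9) + Y(-5*1))² = ((-1/9 + (5/4)*9) + (-5*1)²)² = ((-1*⅑ + 45/4) + (-5)²)² = ((-⅑ + 45/4) + 25)² = (401/36 + 25)² = (1301/36)² = 1692601/1296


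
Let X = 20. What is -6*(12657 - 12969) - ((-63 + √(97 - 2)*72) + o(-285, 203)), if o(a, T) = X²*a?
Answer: 115935 - 72*√95 ≈ 1.1523e+5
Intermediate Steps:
o(a, T) = 400*a (o(a, T) = 20²*a = 400*a)
-6*(12657 - 12969) - ((-63 + √(97 - 2)*72) + o(-285, 203)) = -6*(12657 - 12969) - ((-63 + √(97 - 2)*72) + 400*(-285)) = -6*(-312) - ((-63 + √95*72) - 114000) = 1872 - ((-63 + 72*√95) - 114000) = 1872 - (-114063 + 72*√95) = 1872 + (114063 - 72*√95) = 115935 - 72*√95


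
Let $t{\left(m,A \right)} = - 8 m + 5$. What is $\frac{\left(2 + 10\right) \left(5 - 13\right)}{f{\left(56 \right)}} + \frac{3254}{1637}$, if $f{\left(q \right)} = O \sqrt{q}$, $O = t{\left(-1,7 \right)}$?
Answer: $\frac{3254}{1637} - \frac{24 \sqrt{14}}{91} \approx 1.001$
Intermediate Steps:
$t{\left(m,A \right)} = 5 - 8 m$
$O = 13$ ($O = 5 - -8 = 5 + 8 = 13$)
$f{\left(q \right)} = 13 \sqrt{q}$
$\frac{\left(2 + 10\right) \left(5 - 13\right)}{f{\left(56 \right)}} + \frac{3254}{1637} = \frac{\left(2 + 10\right) \left(5 - 13\right)}{13 \sqrt{56}} + \frac{3254}{1637} = \frac{12 \left(-8\right)}{13 \cdot 2 \sqrt{14}} + 3254 \cdot \frac{1}{1637} = - \frac{96}{26 \sqrt{14}} + \frac{3254}{1637} = - 96 \frac{\sqrt{14}}{364} + \frac{3254}{1637} = - \frac{24 \sqrt{14}}{91} + \frac{3254}{1637} = \frac{3254}{1637} - \frac{24 \sqrt{14}}{91}$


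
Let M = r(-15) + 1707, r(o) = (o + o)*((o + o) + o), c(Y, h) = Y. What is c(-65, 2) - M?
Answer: -3122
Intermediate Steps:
r(o) = 6*o**2 (r(o) = (2*o)*(2*o + o) = (2*o)*(3*o) = 6*o**2)
M = 3057 (M = 6*(-15)**2 + 1707 = 6*225 + 1707 = 1350 + 1707 = 3057)
c(-65, 2) - M = -65 - 1*3057 = -65 - 3057 = -3122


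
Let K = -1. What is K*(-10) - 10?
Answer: 0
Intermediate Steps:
K*(-10) - 10 = -1*(-10) - 10 = 10 - 10 = 0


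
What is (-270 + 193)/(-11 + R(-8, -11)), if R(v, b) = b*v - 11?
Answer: -7/6 ≈ -1.1667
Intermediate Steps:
R(v, b) = -11 + b*v
(-270 + 193)/(-11 + R(-8, -11)) = (-270 + 193)/(-11 + (-11 - 11*(-8))) = -77/(-11 + (-11 + 88)) = -77/(-11 + 77) = -77/66 = -77*1/66 = -7/6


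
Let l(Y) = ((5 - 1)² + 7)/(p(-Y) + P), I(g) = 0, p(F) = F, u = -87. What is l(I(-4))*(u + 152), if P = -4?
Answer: -1495/4 ≈ -373.75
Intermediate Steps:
l(Y) = 23/(-4 - Y) (l(Y) = ((5 - 1)² + 7)/(-Y - 4) = (4² + 7)/(-4 - Y) = (16 + 7)/(-4 - Y) = 23/(-4 - Y))
l(I(-4))*(u + 152) = (-23/(4 + 0))*(-87 + 152) = -23/4*65 = -1495/4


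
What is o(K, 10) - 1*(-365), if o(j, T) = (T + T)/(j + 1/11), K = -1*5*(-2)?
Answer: 40735/111 ≈ 366.98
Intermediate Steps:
K = 10 (K = -5*(-2) = 10)
o(j, T) = 2*T/(1/11 + j) (o(j, T) = (2*T)/(j + 1/11) = (2*T)/(1/11 + j) = 2*T/(1/11 + j))
o(K, 10) - 1*(-365) = 22*10/(1 + 11*10) - 1*(-365) = 22*10/(1 + 110) + 365 = 22*10/111 + 365 = 22*10*(1/111) + 365 = 220/111 + 365 = 40735/111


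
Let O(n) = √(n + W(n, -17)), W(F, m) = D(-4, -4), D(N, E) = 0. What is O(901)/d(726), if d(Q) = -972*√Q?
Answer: -√5406/64152 ≈ -0.0011461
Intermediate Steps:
W(F, m) = 0
O(n) = √n (O(n) = √(n + 0) = √n)
O(901)/d(726) = √901/((-10692*√6)) = √901*(-√6/64152) = -√5406/64152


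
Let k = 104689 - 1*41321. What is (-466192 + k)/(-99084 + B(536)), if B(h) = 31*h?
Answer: 100706/20617 ≈ 4.8846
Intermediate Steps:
k = 63368 (k = 104689 - 41321 = 63368)
(-466192 + k)/(-99084 + B(536)) = (-466192 + 63368)/(-99084 + 31*536) = -402824/(-99084 + 16616) = -402824/(-82468) = -402824*(-1/82468) = 100706/20617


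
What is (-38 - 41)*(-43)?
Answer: 3397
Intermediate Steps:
(-38 - 41)*(-43) = -79*(-43) = 3397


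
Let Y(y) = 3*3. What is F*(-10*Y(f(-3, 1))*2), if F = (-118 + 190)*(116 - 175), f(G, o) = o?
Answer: 764640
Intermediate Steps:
Y(y) = 9
F = -4248 (F = 72*(-59) = -4248)
F*(-10*Y(f(-3, 1))*2) = -4248*(-10*9)*2 = -(-382320)*2 = -4248*(-180) = 764640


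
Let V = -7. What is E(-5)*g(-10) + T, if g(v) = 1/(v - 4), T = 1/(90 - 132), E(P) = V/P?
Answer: -13/105 ≈ -0.12381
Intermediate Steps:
E(P) = -7/P
T = -1/42 (T = 1/(-42) = -1/42 ≈ -0.023810)
g(v) = 1/(-4 + v)
E(-5)*g(-10) + T = (-7/(-5))/(-4 - 10) - 1/42 = -7*(-1/5)/(-14) - 1/42 = (7/5)*(-1/14) - 1/42 = -1/10 - 1/42 = -13/105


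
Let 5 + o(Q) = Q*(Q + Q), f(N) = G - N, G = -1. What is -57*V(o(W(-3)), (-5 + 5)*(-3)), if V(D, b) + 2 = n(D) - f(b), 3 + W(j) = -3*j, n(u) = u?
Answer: -3762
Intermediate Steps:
W(j) = -3 - 3*j
f(N) = -1 - N
o(Q) = -5 + 2*Q² (o(Q) = -5 + Q*(Q + Q) = -5 + Q*(2*Q) = -5 + 2*Q²)
V(D, b) = -1 + D + b (V(D, b) = -2 + (D - (-1 - b)) = -2 + (D + (1 + b)) = -2 + (1 + D + b) = -1 + D + b)
-57*V(o(W(-3)), (-5 + 5)*(-3)) = -57*(-1 + (-5 + 2*(-3 - 3*(-3))²) + (-5 + 5)*(-3)) = -57*(-1 + (-5 + 2*(-3 + 9)²) + 0*(-3)) = -57*(-1 + (-5 + 2*6²) + 0) = -57*(-1 + (-5 + 2*36) + 0) = -57*(-1 + (-5 + 72) + 0) = -57*(-1 + 67 + 0) = -57*66 = -3762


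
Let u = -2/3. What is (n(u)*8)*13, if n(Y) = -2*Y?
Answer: 416/3 ≈ 138.67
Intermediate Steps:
u = -⅔ (u = -2*⅓ = -⅔ ≈ -0.66667)
(n(u)*8)*13 = (-2*(-⅔)*8)*13 = ((4/3)*8)*13 = (32/3)*13 = 416/3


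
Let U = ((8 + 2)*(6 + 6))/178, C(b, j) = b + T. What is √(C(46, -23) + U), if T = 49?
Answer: √757835/89 ≈ 9.7813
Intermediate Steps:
C(b, j) = 49 + b (C(b, j) = b + 49 = 49 + b)
U = 60/89 (U = (10*12)/178 = (1/178)*120 = 60/89 ≈ 0.67416)
√(C(46, -23) + U) = √((49 + 46) + 60/89) = √(95 + 60/89) = √(8515/89) = √757835/89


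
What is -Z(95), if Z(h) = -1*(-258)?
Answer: -258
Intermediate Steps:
Z(h) = 258
-Z(95) = -1*258 = -258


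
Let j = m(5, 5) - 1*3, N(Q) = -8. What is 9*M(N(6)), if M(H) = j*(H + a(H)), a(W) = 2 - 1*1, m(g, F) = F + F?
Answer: -441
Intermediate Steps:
m(g, F) = 2*F
a(W) = 1 (a(W) = 2 - 1 = 1)
j = 7 (j = 2*5 - 1*3 = 10 - 3 = 7)
M(H) = 7 + 7*H (M(H) = 7*(H + 1) = 7*(1 + H) = 7 + 7*H)
9*M(N(6)) = 9*(7 + 7*(-8)) = 9*(7 - 56) = 9*(-49) = -441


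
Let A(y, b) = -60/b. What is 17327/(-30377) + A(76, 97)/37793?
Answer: -63521235787/111359682217 ≈ -0.57042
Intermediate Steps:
17327/(-30377) + A(76, 97)/37793 = 17327/(-30377) - 60/97/37793 = 17327*(-1/30377) - 60*1/97*(1/37793) = -17327/30377 - 60/97*1/37793 = -17327/30377 - 60/3665921 = -63521235787/111359682217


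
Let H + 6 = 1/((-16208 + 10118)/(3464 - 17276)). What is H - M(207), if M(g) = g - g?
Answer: -3788/1015 ≈ -3.7320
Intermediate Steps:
M(g) = 0
H = -3788/1015 (H = -6 + 1/((-16208 + 10118)/(3464 - 17276)) = -6 + 1/(-6090/(-13812)) = -6 + 1/(-6090*(-1/13812)) = -6 + 1/(1015/2302) = -6 + 2302/1015 = -3788/1015 ≈ -3.7320)
H - M(207) = -3788/1015 - 1*0 = -3788/1015 + 0 = -3788/1015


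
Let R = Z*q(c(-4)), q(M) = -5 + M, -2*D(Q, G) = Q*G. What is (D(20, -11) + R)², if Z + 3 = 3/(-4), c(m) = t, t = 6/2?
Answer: 55225/4 ≈ 13806.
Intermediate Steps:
t = 3 (t = 6*(½) = 3)
c(m) = 3
D(Q, G) = -G*Q/2 (D(Q, G) = -Q*G/2 = -G*Q/2)
Z = -15/4 (Z = -3 + 3/(-4) = -3 + 3*(-¼) = -3 - ¾ = -15/4 ≈ -3.7500)
R = 15/2 (R = -15*(-5 + 3)/4 = -15/4*(-2) = 15/2 ≈ 7.5000)
(D(20, -11) + R)² = (-½*(-11)*20 + 15/2)² = (110 + 15/2)² = (235/2)² = 55225/4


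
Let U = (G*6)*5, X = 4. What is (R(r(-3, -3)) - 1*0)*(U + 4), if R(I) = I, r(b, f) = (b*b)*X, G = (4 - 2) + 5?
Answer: 7704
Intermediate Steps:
G = 7 (G = 2 + 5 = 7)
r(b, f) = 4*b² (r(b, f) = (b*b)*4 = b²*4 = 4*b²)
U = 210 (U = (7*6)*5 = 42*5 = 210)
(R(r(-3, -3)) - 1*0)*(U + 4) = (4*(-3)² - 1*0)*(210 + 4) = (4*9 + 0)*214 = (36 + 0)*214 = 36*214 = 7704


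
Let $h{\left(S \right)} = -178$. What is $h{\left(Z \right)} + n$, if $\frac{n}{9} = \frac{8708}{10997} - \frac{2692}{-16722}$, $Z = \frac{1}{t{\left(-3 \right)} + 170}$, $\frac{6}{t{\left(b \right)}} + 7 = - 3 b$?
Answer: $- \frac{247268052}{1459459} \approx -169.42$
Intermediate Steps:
$t{\left(b \right)} = \frac{6}{-7 - 3 b}$
$Z = \frac{1}{173}$ ($Z = \frac{1}{- \frac{6}{7 + 3 \left(-3\right)} + 170} = \frac{1}{- \frac{6}{7 - 9} + 170} = \frac{1}{- \frac{6}{-2} + 170} = \frac{1}{\left(-6\right) \left(- \frac{1}{2}\right) + 170} = \frac{1}{3 + 170} = \frac{1}{173} \approx 0.0057803$)
$n = \frac{12515650}{1459459}$ ($n = 9 \left(\frac{8708}{10997} - \frac{2692}{-16722}\right) = 9 \left(8708 \cdot \frac{1}{10997} - - \frac{1346}{8361}\right) = 9 \left(\frac{1244}{1571} + \frac{1346}{8361}\right) = 9 \cdot \frac{12515650}{13135131} = \frac{12515650}{1459459} \approx 8.5755$)
$h{\left(Z \right)} + n = -178 + \frac{12515650}{1459459} = - \frac{247268052}{1459459}$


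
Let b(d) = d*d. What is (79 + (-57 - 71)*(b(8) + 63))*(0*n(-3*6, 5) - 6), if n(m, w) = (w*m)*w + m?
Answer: 97062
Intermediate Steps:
b(d) = d²
n(m, w) = m + m*w² (n(m, w) = (m*w)*w + m = m*w² + m = m + m*w²)
(79 + (-57 - 71)*(b(8) + 63))*(0*n(-3*6, 5) - 6) = (79 + (-57 - 71)*(8² + 63))*(0*((-3*6)*(1 + 5²)) - 6) = (79 - 128*(64 + 63))*(0*(-18*(1 + 25)) - 6) = (79 - 128*127)*(0*(-18*26) - 6) = (79 - 16256)*(0*(-468) - 6) = -16177*(0 - 6) = -16177*(-6) = 97062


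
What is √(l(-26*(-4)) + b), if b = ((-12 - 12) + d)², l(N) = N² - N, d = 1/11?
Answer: √1365321/11 ≈ 106.22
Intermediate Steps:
d = 1/11 ≈ 0.090909
b = 69169/121 (b = ((-12 - 12) + 1/11)² = (-24 + 1/11)² = (-263/11)² = 69169/121 ≈ 571.64)
√(l(-26*(-4)) + b) = √((-26*(-4))*(-1 - 26*(-4)) + 69169/121) = √(104*(-1 + 104) + 69169/121) = √(104*103 + 69169/121) = √(10712 + 69169/121) = √(1365321/121) = √1365321/11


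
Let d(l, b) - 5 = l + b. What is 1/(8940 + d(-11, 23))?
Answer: 1/8957 ≈ 0.00011164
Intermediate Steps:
d(l, b) = 5 + b + l (d(l, b) = 5 + (l + b) = 5 + (b + l) = 5 + b + l)
1/(8940 + d(-11, 23)) = 1/(8940 + (5 + 23 - 11)) = 1/(8940 + 17) = 1/8957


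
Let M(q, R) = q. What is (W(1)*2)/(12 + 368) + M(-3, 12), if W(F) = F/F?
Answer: -569/190 ≈ -2.9947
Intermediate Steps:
W(F) = 1
(W(1)*2)/(12 + 368) + M(-3, 12) = (1*2)/(12 + 368) - 3 = 2/380 - 3 = (1/380)*2 - 3 = 1/190 - 3 = -569/190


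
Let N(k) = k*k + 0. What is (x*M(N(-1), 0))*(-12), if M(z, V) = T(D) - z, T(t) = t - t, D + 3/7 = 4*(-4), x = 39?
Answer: 468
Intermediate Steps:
D = -115/7 (D = -3/7 + 4*(-4) = -3/7 - 16 = -115/7 ≈ -16.429)
T(t) = 0
N(k) = k² (N(k) = k² + 0 = k²)
M(z, V) = -z (M(z, V) = 0 - z = -z)
(x*M(N(-1), 0))*(-12) = (39*(-1*(-1)²))*(-12) = (39*(-1*1))*(-12) = (39*(-1))*(-12) = -39*(-12) = 468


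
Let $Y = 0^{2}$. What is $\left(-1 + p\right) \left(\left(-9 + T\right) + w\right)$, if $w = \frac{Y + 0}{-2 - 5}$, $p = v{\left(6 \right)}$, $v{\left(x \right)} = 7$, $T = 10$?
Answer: $6$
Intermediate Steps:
$Y = 0$
$p = 7$
$w = 0$ ($w = \frac{0 + 0}{-2 - 5} = \frac{0}{-7} = 0 \left(- \frac{1}{7}\right) = 0$)
$\left(-1 + p\right) \left(\left(-9 + T\right) + w\right) = \left(-1 + 7\right) \left(\left(-9 + 10\right) + 0\right) = 6 \left(1 + 0\right) = 6 \cdot 1 = 6$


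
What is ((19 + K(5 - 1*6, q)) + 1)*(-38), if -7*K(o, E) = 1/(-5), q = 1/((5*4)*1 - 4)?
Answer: -26638/35 ≈ -761.09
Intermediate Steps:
q = 1/16 (q = 1/(20*1 - 4) = 1/(20 - 4) = 1/16 ≈ 0.062500)
K(o, E) = 1/35 (K(o, E) = -1/(7*(-5)) = -(-1)/(7*5) = -1/7*(-1/5) = 1/35)
((19 + K(5 - 1*6, q)) + 1)*(-38) = ((19 + 1/35) + 1)*(-38) = (666/35 + 1)*(-38) = (701/35)*(-38) = -26638/35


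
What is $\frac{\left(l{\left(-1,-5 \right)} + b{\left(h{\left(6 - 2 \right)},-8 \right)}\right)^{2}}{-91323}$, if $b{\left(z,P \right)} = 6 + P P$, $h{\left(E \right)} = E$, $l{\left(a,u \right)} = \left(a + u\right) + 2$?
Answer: $- \frac{484}{10147} \approx -0.047699$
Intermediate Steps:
$l{\left(a,u \right)} = 2 + a + u$
$b{\left(z,P \right)} = 6 + P^{2}$
$\frac{\left(l{\left(-1,-5 \right)} + b{\left(h{\left(6 - 2 \right)},-8 \right)}\right)^{2}}{-91323} = \frac{\left(\left(2 - 1 - 5\right) + \left(6 + \left(-8\right)^{2}\right)\right)^{2}}{-91323} = \left(-4 + \left(6 + 64\right)\right)^{2} \left(- \frac{1}{91323}\right) = \left(-4 + 70\right)^{2} \left(- \frac{1}{91323}\right) = 66^{2} \left(- \frac{1}{91323}\right) = 4356 \left(- \frac{1}{91323}\right) = - \frac{484}{10147}$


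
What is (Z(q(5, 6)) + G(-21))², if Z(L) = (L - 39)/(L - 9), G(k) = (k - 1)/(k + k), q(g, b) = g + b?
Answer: 80089/441 ≈ 181.61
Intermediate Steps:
q(g, b) = b + g
G(k) = (-1 + k)/(2*k) (G(k) = (-1 + k)/((2*k)) = (-1 + k)*(1/(2*k)) = (-1 + k)/(2*k))
Z(L) = (-39 + L)/(-9 + L)
(Z(q(5, 6)) + G(-21))² = ((-39 + (6 + 5))/(-9 + (6 + 5)) + (½)*(-1 - 21)/(-21))² = ((-39 + 11)/(-9 + 11) + (½)*(-1/21)*(-22))² = (-28/2 + 11/21)² = ((½)*(-28) + 11/21)² = (-14 + 11/21)² = (-283/21)² = 80089/441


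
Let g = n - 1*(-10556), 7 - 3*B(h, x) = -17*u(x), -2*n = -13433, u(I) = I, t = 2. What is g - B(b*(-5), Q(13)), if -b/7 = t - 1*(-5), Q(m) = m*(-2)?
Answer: 34835/2 ≈ 17418.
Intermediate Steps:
Q(m) = -2*m
n = 13433/2 (n = -1/2*(-13433) = 13433/2 ≈ 6716.5)
b = -49 (b = -7*(2 - 1*(-5)) = -7*(2 + 5) = -7*7 = -49)
B(h, x) = 7/3 + 17*x/3 (B(h, x) = 7/3 - (-17)*x/3 = 7/3 + 17*x/3)
g = 34545/2 (g = 13433/2 - 1*(-10556) = 13433/2 + 10556 = 34545/2 ≈ 17273.)
g - B(b*(-5), Q(13)) = 34545/2 - (7/3 + 17*(-2*13)/3) = 34545/2 - (7/3 + (17/3)*(-26)) = 34545/2 - (7/3 - 442/3) = 34545/2 - 1*(-145) = 34545/2 + 145 = 34835/2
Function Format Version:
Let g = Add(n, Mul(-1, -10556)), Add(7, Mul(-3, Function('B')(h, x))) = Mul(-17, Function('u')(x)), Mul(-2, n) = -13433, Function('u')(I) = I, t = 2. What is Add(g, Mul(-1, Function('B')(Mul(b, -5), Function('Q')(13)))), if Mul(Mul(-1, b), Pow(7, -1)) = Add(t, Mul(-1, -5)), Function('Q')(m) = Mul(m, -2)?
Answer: Rational(34835, 2) ≈ 17418.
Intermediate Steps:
Function('Q')(m) = Mul(-2, m)
n = Rational(13433, 2) (n = Mul(Rational(-1, 2), -13433) = Rational(13433, 2) ≈ 6716.5)
b = -49 (b = Mul(-7, Add(2, Mul(-1, -5))) = Mul(-7, Add(2, 5)) = Mul(-7, 7) = -49)
Function('B')(h, x) = Add(Rational(7, 3), Mul(Rational(17, 3), x)) (Function('B')(h, x) = Add(Rational(7, 3), Mul(Rational(-1, 3), Mul(-17, x))) = Add(Rational(7, 3), Mul(Rational(17, 3), x)))
g = Rational(34545, 2) (g = Add(Rational(13433, 2), Mul(-1, -10556)) = Add(Rational(13433, 2), 10556) = Rational(34545, 2) ≈ 17273.)
Add(g, Mul(-1, Function('B')(Mul(b, -5), Function('Q')(13)))) = Add(Rational(34545, 2), Mul(-1, Add(Rational(7, 3), Mul(Rational(17, 3), Mul(-2, 13))))) = Add(Rational(34545, 2), Mul(-1, Add(Rational(7, 3), Mul(Rational(17, 3), -26)))) = Add(Rational(34545, 2), Mul(-1, Add(Rational(7, 3), Rational(-442, 3)))) = Add(Rational(34545, 2), Mul(-1, -145)) = Add(Rational(34545, 2), 145) = Rational(34835, 2)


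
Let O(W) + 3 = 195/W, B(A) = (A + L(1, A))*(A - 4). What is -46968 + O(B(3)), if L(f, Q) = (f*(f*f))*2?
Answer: -47010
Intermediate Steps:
L(f, Q) = 2*f**3 (L(f, Q) = (f*f**2)*2 = f**3*2 = 2*f**3)
B(A) = (-4 + A)*(2 + A) (B(A) = (A + 2*1**3)*(A - 4) = (A + 2*1)*(-4 + A) = (A + 2)*(-4 + A) = (2 + A)*(-4 + A) = (-4 + A)*(2 + A))
O(W) = -3 + 195/W
-46968 + O(B(3)) = -46968 + (-3 + 195/(-8 + 3**2 - 2*3)) = -46968 + (-3 + 195/(-8 + 9 - 6)) = -46968 + (-3 + 195/(-5)) = -46968 + (-3 + 195*(-1/5)) = -46968 + (-3 - 39) = -46968 - 42 = -47010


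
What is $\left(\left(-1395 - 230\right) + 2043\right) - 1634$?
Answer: $-1216$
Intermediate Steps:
$\left(\left(-1395 - 230\right) + 2043\right) - 1634 = \left(-1625 + 2043\right) - 1634 = 418 - 1634 = -1216$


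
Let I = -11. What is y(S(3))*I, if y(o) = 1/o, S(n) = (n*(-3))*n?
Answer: 11/27 ≈ 0.40741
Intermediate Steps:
S(n) = -3*n² (S(n) = (-3*n)*n = -3*n²)
y(S(3))*I = -11/(-3*3²) = -11/(-3*9) = -11/(-27) = -1/27*(-11) = 11/27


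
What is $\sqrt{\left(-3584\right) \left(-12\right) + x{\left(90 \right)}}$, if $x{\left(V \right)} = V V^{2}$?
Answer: $2 \sqrt{193002} \approx 878.64$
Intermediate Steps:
$x{\left(V \right)} = V^{3}$
$\sqrt{\left(-3584\right) \left(-12\right) + x{\left(90 \right)}} = \sqrt{\left(-3584\right) \left(-12\right) + 90^{3}} = \sqrt{43008 + 729000} = \sqrt{772008} = 2 \sqrt{193002}$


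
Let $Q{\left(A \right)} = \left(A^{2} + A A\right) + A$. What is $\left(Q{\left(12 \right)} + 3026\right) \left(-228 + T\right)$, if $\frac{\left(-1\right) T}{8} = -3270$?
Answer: $86249832$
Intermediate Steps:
$T = 26160$ ($T = \left(-8\right) \left(-3270\right) = 26160$)
$Q{\left(A \right)} = A + 2 A^{2}$ ($Q{\left(A \right)} = \left(A^{2} + A^{2}\right) + A = 2 A^{2} + A = A + 2 A^{2}$)
$\left(Q{\left(12 \right)} + 3026\right) \left(-228 + T\right) = \left(12 \left(1 + 2 \cdot 12\right) + 3026\right) \left(-228 + 26160\right) = \left(12 \left(1 + 24\right) + 3026\right) 25932 = \left(12 \cdot 25 + 3026\right) 25932 = \left(300 + 3026\right) 25932 = 3326 \cdot 25932 = 86249832$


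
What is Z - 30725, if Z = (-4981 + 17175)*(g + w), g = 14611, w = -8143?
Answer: 78840067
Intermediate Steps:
Z = 78870792 (Z = (-4981 + 17175)*(14611 - 8143) = 12194*6468 = 78870792)
Z - 30725 = 78870792 - 30725 = 78840067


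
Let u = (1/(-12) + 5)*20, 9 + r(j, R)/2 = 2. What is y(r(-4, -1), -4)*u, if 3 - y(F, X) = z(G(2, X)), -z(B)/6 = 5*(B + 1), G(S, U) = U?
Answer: -8555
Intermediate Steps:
r(j, R) = -14 (r(j, R) = -18 + 2*2 = -18 + 4 = -14)
z(B) = -30 - 30*B (z(B) = -30*(B + 1) = -30*(1 + B) = -6*(5 + 5*B) = -30 - 30*B)
y(F, X) = 33 + 30*X (y(F, X) = 3 - (-30 - 30*X) = 3 + (30 + 30*X) = 33 + 30*X)
u = 295/3 (u = (-1/12 + 5)*20 = (59/12)*20 = 295/3 ≈ 98.333)
y(r(-4, -1), -4)*u = (33 + 30*(-4))*(295/3) = (33 - 120)*(295/3) = -87*295/3 = -8555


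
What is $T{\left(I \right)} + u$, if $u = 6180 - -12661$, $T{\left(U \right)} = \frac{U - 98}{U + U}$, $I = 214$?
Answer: $\frac{2016016}{107} \approx 18841.0$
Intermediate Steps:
$T{\left(U \right)} = \frac{-98 + U}{2 U}$
$u = 18841$ ($u = 6180 + 12661 = 18841$)
$T{\left(I \right)} + u = \frac{-98 + 214}{2 \cdot 214} + 18841 = \frac{1}{2} \cdot \frac{1}{214} \cdot 116 + 18841 = \frac{29}{107} + 18841 = \frac{2016016}{107}$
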